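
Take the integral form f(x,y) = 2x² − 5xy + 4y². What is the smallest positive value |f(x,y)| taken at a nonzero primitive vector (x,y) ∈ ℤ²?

translate: b→-1 (≡-5 mod 4), so (2,-5,4)→(2,-1,1)
flip: (2,-1,1)→(1,1,2)
reduced (well bottom): (1,1,2) with a≤c, −a<b≤a
well minimum = a = 1

1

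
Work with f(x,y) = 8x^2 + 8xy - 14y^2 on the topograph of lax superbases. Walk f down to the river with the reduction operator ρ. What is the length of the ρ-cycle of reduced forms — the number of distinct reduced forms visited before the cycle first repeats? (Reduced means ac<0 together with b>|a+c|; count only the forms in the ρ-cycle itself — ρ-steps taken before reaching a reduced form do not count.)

D = 512, ⌊√D⌋ = 22
river: ρ → (-14,20,2)
river: ρ → (2,20,-14)
river: ρ → (-14,8,8)
river: ρ → (8,8,-14)
ρ-cycle length = 4 (tail of 0 descent steps not counted)

4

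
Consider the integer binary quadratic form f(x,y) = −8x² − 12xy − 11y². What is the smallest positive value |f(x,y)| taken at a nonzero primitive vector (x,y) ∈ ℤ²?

translate: b→-4 (≡12 mod 16), so (8,12,11)→(8,-4,7)
flip: (8,-4,7)→(7,4,8)
reduced (well bottom): (7,4,8) with a≤c, −a<b≤a
well minimum |f| = |-7| = 7 (negative-definite)

7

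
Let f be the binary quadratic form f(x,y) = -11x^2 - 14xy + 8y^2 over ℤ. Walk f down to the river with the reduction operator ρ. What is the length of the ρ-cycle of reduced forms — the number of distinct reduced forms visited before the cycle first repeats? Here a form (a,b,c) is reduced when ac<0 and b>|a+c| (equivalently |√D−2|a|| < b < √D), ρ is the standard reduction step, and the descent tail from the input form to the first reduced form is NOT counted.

D = 548, ⌊√D⌋ = 23
descent: ρ → (8,14,-11)  [lands on river]
river: ρ → (-11,8,11)
river: ρ → (11,14,-8)
river: ρ → (-8,18,7)
river: ρ → (7,10,-16)
river: ρ → (-16,22,1)
river: ρ → (1,22,-16)
river: ρ → (-16,10,7)
river: ρ → (7,18,-8)
river: ρ → (-8,14,11)
river: ρ → (11,8,-11)
river: ρ → (-11,14,8)
river: ρ → (8,18,-7)
river: ρ → (-7,10,16)
river: ρ → (16,22,-1)
river: ρ → (-1,22,16)
river: ρ → (16,10,-7)
river: ρ → (-7,18,8)
ρ-cycle length = 18 (tail of 1 descent step not counted)

18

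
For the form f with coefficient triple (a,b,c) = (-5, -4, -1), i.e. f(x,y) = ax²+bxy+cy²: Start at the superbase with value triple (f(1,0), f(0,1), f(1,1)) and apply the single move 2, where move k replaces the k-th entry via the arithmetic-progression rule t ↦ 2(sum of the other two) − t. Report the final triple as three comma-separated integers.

start (-5,-1,-10) = (f(1,0),f(0,1),f(1,1))
replace slot 2: 2·((-5)+(-10)) − (-1) = -29 → (-5,-29,-10)

-5,-29,-10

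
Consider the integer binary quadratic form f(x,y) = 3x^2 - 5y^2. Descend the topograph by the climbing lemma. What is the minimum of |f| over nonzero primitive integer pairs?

descent: ρ → (-5,0,3)
descent: ρ → (3,6,-2)  [lands on river]
river: ρ → (-2,6,3)
closes: descent 2, river 2
min |a| on river = 2

2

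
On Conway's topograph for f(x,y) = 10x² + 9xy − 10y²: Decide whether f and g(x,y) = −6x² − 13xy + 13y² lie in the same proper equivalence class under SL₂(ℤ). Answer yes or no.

D₁ = 481, D₂ = 481
river cycle of f (length 30): (-10, 11, 9), (9, 7, -12), (-12, 17, 4), (4, 15, -16), (-16, 17, 3), (3, 19, -10), (-10, 21, 1), (1, 21, -10), (-10, 19, 3), (3, 17, -16), … (20 more)
river cycle of g (length 26): (13, 13, -6), (-6, 11, 15), (15, 19, -2), (-2, 21, 5), (5, 19, -6), (-6, 17, 8), (8, 15, -8), (-8, 17, 6), (6, 19, -5), (-5, 21, 2), … (16 more)
cycles differ ⇒ inequivalent

no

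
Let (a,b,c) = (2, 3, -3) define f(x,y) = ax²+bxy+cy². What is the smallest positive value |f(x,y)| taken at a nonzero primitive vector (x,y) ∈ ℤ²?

river: ρ → (-3,3,2)
river: ρ → (2,5,-1)
river: ρ → (-1,5,2)
river: ρ → (2,3,-3)
closes: descent 0, river 4
min |a| on river = 1

1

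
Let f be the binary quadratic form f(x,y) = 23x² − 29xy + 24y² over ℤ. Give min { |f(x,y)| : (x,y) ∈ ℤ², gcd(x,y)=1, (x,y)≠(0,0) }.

translate: b→17 (≡-29 mod 46), so (23,-29,24)→(23,17,18)
flip: (23,17,18)→(18,-17,23)
reduced (well bottom): (18,-17,23) with a≤c, −a<b≤a
well minimum = a = 18

18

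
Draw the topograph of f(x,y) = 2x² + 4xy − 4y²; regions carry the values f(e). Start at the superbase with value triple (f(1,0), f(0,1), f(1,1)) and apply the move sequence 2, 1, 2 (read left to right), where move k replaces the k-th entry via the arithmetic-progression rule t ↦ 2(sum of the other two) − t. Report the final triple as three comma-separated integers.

start (2,-4,2) = (f(1,0),f(0,1),f(1,1))
replace slot 2: 2·(2+2) − (-4) = 12 → (2,12,2)
replace slot 1: 2·(12+2) − 2 = 26 → (26,12,2)
replace slot 2: 2·(26+2) − 12 = 44 → (26,44,2)

26,44,2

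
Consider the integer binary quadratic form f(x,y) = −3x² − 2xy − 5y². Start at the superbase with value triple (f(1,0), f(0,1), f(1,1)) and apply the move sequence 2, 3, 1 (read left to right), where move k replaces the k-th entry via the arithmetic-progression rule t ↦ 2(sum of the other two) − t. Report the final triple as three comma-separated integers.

start (-3,-5,-10) = (f(1,0),f(0,1),f(1,1))
replace slot 2: 2·((-3)+(-10)) − (-5) = -21 → (-3,-21,-10)
replace slot 3: 2·((-3)+(-21)) − (-10) = -38 → (-3,-21,-38)
replace slot 1: 2·((-21)+(-38)) − (-3) = -115 → (-115,-21,-38)

-115,-21,-38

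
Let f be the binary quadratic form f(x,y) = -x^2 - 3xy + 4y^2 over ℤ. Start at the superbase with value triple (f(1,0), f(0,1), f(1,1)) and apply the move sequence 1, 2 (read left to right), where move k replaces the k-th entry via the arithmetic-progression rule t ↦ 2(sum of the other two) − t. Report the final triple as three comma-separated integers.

start (-1,4,0) = (f(1,0),f(0,1),f(1,1))
replace slot 1: 2·(4+0) − (-1) = 9 → (9,4,0)
replace slot 2: 2·(9+0) − 4 = 14 → (9,14,0)

9,14,0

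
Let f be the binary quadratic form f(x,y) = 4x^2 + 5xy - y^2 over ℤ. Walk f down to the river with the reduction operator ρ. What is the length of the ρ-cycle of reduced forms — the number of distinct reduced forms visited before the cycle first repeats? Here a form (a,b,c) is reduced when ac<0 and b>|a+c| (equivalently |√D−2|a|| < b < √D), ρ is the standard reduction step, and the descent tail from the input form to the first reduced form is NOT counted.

D = 41, ⌊√D⌋ = 6
river: ρ → (-1,5,4)
river: ρ → (4,3,-2)
river: ρ → (-2,5,2)
river: ρ → (2,3,-4)
river: ρ → (-4,5,1)
river: ρ → (1,5,-4)
river: ρ → (-4,3,2)
river: ρ → (2,5,-2)
river: ρ → (-2,3,4)
river: ρ → (4,5,-1)
ρ-cycle length = 10 (tail of 0 descent steps not counted)

10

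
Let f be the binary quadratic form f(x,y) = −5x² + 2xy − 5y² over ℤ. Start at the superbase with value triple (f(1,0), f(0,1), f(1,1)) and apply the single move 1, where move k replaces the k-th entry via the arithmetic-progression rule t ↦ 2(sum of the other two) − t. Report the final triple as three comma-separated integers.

start (-5,-5,-8) = (f(1,0),f(0,1),f(1,1))
replace slot 1: 2·((-5)+(-8)) − (-5) = -21 → (-21,-5,-8)

-21,-5,-8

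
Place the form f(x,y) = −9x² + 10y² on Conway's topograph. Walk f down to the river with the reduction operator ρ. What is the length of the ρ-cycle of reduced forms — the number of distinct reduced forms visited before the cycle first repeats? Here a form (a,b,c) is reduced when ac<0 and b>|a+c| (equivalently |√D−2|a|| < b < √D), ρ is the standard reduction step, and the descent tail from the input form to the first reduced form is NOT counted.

D = 360, ⌊√D⌋ = 18
descent: ρ → (10,0,-9)
descent: ρ → (-9,18,1)  [lands on river]
river: ρ → (1,18,-9)
ρ-cycle length = 2 (tail of 2 descent steps not counted)

2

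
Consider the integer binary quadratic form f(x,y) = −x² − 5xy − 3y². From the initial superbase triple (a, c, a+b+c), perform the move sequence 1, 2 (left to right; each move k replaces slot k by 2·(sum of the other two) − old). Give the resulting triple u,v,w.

start (-1,-3,-9) = (f(1,0),f(0,1),f(1,1))
replace slot 1: 2·((-3)+(-9)) − (-1) = -23 → (-23,-3,-9)
replace slot 2: 2·((-23)+(-9)) − (-3) = -61 → (-23,-61,-9)

-23,-61,-9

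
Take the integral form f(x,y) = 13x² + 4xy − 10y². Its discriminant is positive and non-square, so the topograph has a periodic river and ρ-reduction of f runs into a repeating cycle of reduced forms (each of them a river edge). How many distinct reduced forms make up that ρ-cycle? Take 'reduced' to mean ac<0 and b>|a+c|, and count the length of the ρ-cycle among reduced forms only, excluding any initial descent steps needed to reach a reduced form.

D = 536, ⌊√D⌋ = 23
river: ρ → (-10,16,7)
river: ρ → (7,12,-14)
river: ρ → (-14,16,5)
river: ρ → (5,14,-17)
river: ρ → (-17,20,2)
river: ρ → (2,20,-17)
river: ρ → (-17,14,5)
river: ρ → (5,16,-14)
river: ρ → (-14,12,7)
river: ρ → (7,16,-10)
river: ρ → (-10,4,13)
river: ρ → (13,22,-1)
river: ρ → (-1,22,13)
river: ρ → (13,4,-10)
ρ-cycle length = 14 (tail of 0 descent steps not counted)

14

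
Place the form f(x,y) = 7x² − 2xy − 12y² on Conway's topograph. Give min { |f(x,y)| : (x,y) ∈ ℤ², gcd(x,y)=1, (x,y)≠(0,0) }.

descent: ρ → (-12,2,7)
descent: ρ → (7,12,-7)  [lands on river]
river: ρ → (-7,16,3)
river: ρ → (3,14,-12)
river: ρ → (-12,10,5)
river: ρ → (5,10,-12)
river: ρ → (-12,14,3)
river: ρ → (3,16,-7)
river: ρ → (-7,12,7)
river: ρ → (7,16,-3)
river: ρ → (-3,14,12)
river: ρ → (12,10,-5)
river: ρ → (-5,10,12)
river: ρ → (12,14,-3)
river: ρ → (-3,16,7)
closes: descent 2, river 14
min |a| on river = 3

3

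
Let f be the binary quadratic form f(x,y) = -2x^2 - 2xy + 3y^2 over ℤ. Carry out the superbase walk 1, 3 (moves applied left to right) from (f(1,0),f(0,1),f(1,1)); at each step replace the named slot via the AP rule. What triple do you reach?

start (-2,3,-1) = (f(1,0),f(0,1),f(1,1))
replace slot 1: 2·(3+(-1)) − (-2) = 6 → (6,3,-1)
replace slot 3: 2·(6+3) − (-1) = 19 → (6,3,19)

6,3,19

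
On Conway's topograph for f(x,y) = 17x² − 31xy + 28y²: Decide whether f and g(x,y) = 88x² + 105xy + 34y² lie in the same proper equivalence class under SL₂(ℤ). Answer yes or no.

D₁ = -943, D₂ = -943
f: translate: b→3 (≡-31 mod 34), so (17,-31,28)→(17,3,14)
f: flip: (17,3,14)→(14,-3,17)
f: reduced (well bottom): (14,-3,17) with a≤c, −a<b≤a
g: translate: b→-71 (≡105 mod 176), so (88,105,34)→(88,-71,17)
g: flip: (88,-71,17)→(17,71,88)
g: translate: b→3 (≡71 mod 34), so (17,71,88)→(17,3,14)
g: flip: (17,3,14)→(14,-3,17)
g: reduced (well bottom): (14,-3,17) with a≤c, −a<b≤a
reduced forms (14, -3, 17) vs (14, -3, 17) ⇒ equivalent

yes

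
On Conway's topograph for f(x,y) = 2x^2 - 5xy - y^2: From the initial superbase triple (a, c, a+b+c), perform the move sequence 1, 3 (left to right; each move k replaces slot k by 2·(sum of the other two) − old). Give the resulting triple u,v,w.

start (2,-1,-4) = (f(1,0),f(0,1),f(1,1))
replace slot 1: 2·((-1)+(-4)) − 2 = -12 → (-12,-1,-4)
replace slot 3: 2·((-12)+(-1)) − (-4) = -22 → (-12,-1,-22)

-12,-1,-22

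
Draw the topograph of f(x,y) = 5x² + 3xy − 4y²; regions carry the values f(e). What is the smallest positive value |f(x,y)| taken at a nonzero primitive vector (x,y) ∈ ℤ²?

river: ρ → (-4,5,4)
river: ρ → (4,3,-5)
river: ρ → (-5,7,2)
river: ρ → (2,9,-1)
river: ρ → (-1,9,2)
river: ρ → (2,7,-5)
river: ρ → (-5,3,4)
river: ρ → (4,5,-4)
river: ρ → (-4,3,5)
river: ρ → (5,7,-2)
river: ρ → (-2,9,1)
river: ρ → (1,9,-2)
river: ρ → (-2,7,5)
river: ρ → (5,3,-4)
closes: descent 0, river 14
min |a| on river = 1

1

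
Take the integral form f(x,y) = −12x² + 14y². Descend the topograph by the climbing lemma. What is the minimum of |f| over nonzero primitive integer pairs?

descent: ρ → (14,0,-12)
descent: ρ → (-12,24,2)  [lands on river]
river: ρ → (2,24,-12)
closes: descent 2, river 2
min |a| on river = 2

2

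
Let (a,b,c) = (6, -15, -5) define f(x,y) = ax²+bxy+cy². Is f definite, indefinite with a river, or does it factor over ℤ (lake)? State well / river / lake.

D = b²−4ac = (-15)² − 4·6·(-5) = 345
D > 0 non-square ⇒ indefinite ⇒ periodic river

river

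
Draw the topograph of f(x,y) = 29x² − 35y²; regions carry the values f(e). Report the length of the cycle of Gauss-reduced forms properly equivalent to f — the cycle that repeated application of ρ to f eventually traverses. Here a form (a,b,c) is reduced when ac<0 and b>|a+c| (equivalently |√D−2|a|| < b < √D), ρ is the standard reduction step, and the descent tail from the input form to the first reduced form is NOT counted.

D = 4060, ⌊√D⌋ = 63
descent: ρ → (-35,0,29)
descent: ρ → (29,58,-6)  [lands on river]
river: ρ → (-6,62,9)
river: ρ → (9,46,-54)
river: ρ → (-54,62,1)
river: ρ → (1,62,-54)
river: ρ → (-54,46,9)
river: ρ → (9,62,-6)
river: ρ → (-6,58,29)
ρ-cycle length = 8 (tail of 2 descent steps not counted)

8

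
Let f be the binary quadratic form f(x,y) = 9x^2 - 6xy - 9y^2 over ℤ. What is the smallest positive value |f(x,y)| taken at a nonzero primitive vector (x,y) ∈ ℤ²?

descent: ρ → (-9,6,9)  [lands on river]
river: ρ → (9,12,-6)
river: ρ → (-6,12,9)
river: ρ → (9,6,-9)
river: ρ → (-9,12,6)
river: ρ → (6,12,-9)
closes: descent 1, river 6
min |a| on river = 6

6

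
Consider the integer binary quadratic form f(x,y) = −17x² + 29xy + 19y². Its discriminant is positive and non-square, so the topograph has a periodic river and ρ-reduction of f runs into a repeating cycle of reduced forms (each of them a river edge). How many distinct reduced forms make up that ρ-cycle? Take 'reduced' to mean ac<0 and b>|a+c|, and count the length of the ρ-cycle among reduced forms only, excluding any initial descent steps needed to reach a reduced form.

D = 2133, ⌊√D⌋ = 46
river: ρ → (19,9,-27)
river: ρ → (-27,45,1)
river: ρ → (1,45,-27)
river: ρ → (-27,9,19)
river: ρ → (19,29,-17)
river: ρ → (-17,39,9)
river: ρ → (9,33,-29)
river: ρ → (-29,25,13)
river: ρ → (13,27,-27)
river: ρ → (-27,27,13)
river: ρ → (13,25,-29)
river: ρ → (-29,33,9)
river: ρ → (9,39,-17)
river: ρ → (-17,29,19)
ρ-cycle length = 14 (tail of 0 descent steps not counted)

14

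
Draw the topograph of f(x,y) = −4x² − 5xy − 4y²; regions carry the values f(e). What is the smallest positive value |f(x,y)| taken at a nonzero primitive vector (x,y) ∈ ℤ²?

translate: b→-3 (≡5 mod 8), so (4,5,4)→(4,-3,3)
flip: (4,-3,3)→(3,3,4)
reduced (well bottom): (3,3,4) with a≤c, −a<b≤a
well minimum |f| = |-3| = 3 (negative-definite)

3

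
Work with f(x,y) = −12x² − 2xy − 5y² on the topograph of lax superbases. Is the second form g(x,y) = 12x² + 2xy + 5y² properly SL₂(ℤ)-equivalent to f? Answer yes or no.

D₁ = -236, D₂ = -236
f is negative-definite; reduce −f:
−f: flip: (12,2,5)→(5,-2,12)
−f: reduced (well bottom): (5,-2,12) with a≤c, −a<b≤a
flip sign back: reduced form of f is (-5,2,-12)
g: flip: (12,2,5)→(5,-2,12)
g: reduced (well bottom): (5,-2,12) with a≤c, −a<b≤a
reduced forms (-5, 2, -12) vs (5, -2, 12) ⇒ inequivalent

no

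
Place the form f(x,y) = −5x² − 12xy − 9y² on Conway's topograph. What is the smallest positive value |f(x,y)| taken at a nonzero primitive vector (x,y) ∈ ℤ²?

translate: b→2 (≡12 mod 10), so (5,12,9)→(5,2,2)
flip: (5,2,2)→(2,-2,5)
translate: b→2 (≡-2 mod 4), so (2,-2,5)→(2,2,5)
reduced (well bottom): (2,2,5) with a≤c, −a<b≤a
well minimum |f| = |-2| = 2 (negative-definite)

2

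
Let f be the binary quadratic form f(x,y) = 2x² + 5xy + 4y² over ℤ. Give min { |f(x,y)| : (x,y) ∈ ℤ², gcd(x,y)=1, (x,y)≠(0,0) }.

translate: b→1 (≡5 mod 4), so (2,5,4)→(2,1,1)
flip: (2,1,1)→(1,-1,2)
translate: b→1 (≡-1 mod 2), so (1,-1,2)→(1,1,2)
reduced (well bottom): (1,1,2) with a≤c, −a<b≤a
well minimum = a = 1

1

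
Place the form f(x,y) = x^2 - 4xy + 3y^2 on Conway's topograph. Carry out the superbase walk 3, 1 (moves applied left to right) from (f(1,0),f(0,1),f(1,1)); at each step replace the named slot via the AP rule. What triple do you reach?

start (1,3,0) = (f(1,0),f(0,1),f(1,1))
replace slot 3: 2·(1+3) − 0 = 8 → (1,3,8)
replace slot 1: 2·(3+8) − 1 = 21 → (21,3,8)

21,3,8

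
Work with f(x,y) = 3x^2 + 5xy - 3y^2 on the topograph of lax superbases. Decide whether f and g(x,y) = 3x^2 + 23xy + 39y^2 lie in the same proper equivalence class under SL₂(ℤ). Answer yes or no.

D₁ = 61, D₂ = 61
river cycle of f (length 6): (-3, 7, 1), (1, 7, -3), (-3, 5, 3), (3, 7, -1), (-1, 7, 3), (3, 5, -3)
river cycle of g (length 6): (3, 5, -3), (-3, 7, 1), (1, 7, -3), (-3, 5, 3), (3, 7, -1), (-1, 7, 3)
cycles coincide ⇒ equivalent

yes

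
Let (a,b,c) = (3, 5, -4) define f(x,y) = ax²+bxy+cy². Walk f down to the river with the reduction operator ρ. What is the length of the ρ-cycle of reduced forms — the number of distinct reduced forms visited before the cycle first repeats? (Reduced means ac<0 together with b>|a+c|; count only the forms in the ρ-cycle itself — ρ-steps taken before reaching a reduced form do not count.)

D = 73, ⌊√D⌋ = 8
river: ρ → (-4,3,4)
river: ρ → (4,5,-3)
river: ρ → (-3,7,2)
river: ρ → (2,5,-6)
river: ρ → (-6,7,1)
river: ρ → (1,7,-6)
river: ρ → (-6,5,2)
river: ρ → (2,7,-3)
river: ρ → (-3,5,4)
river: ρ → (4,3,-4)
river: ρ → (-4,5,3)
river: ρ → (3,7,-2)
river: ρ → (-2,5,6)
river: ρ → (6,7,-1)
river: ρ → (-1,7,6)
river: ρ → (6,5,-2)
river: ρ → (-2,7,3)
river: ρ → (3,5,-4)
ρ-cycle length = 18 (tail of 0 descent steps not counted)

18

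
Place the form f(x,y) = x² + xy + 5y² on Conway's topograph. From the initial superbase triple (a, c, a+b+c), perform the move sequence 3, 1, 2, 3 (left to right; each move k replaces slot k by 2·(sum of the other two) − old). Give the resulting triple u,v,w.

start (1,5,7) = (f(1,0),f(0,1),f(1,1))
replace slot 3: 2·(1+5) − 7 = 5 → (1,5,5)
replace slot 1: 2·(5+5) − 1 = 19 → (19,5,5)
replace slot 2: 2·(19+5) − 5 = 43 → (19,43,5)
replace slot 3: 2·(19+43) − 5 = 119 → (19,43,119)

19,43,119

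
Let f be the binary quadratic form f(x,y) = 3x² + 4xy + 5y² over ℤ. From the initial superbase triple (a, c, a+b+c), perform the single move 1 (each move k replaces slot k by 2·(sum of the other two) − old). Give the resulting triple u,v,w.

start (3,5,12) = (f(1,0),f(0,1),f(1,1))
replace slot 1: 2·(5+12) − 3 = 31 → (31,5,12)

31,5,12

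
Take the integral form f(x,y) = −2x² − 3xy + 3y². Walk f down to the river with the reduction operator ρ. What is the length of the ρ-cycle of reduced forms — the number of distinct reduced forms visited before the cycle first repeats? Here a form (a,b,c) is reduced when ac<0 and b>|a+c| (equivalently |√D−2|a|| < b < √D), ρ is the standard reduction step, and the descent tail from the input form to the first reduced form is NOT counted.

D = 33, ⌊√D⌋ = 5
descent: ρ → (3,3,-2)  [lands on river]
river: ρ → (-2,5,1)
river: ρ → (1,5,-2)
river: ρ → (-2,3,3)
ρ-cycle length = 4 (tail of 1 descent step not counted)

4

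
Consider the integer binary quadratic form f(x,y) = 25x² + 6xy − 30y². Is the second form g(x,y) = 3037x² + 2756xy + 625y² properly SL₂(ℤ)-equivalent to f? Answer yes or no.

D₁ = 3036, D₂ = 3036
river cycle of f (length 6): (-30, 54, 1), (1, 54, -30), (-30, 6, 25), (25, 44, -11), (-11, 44, 25), (25, 6, -30)
river cycle of g (length 6): (25, 6, -30), (-30, 54, 1), (1, 54, -30), (-30, 6, 25), (25, 44, -11), (-11, 44, 25)
cycles coincide ⇒ equivalent

yes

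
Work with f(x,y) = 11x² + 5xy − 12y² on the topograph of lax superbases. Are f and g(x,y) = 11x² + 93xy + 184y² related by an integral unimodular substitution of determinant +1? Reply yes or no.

D₁ = 553, D₂ = 553
river cycle of f (length 26): (-12, 19, 4), (4, 21, -7), (-7, 21, 4), (4, 19, -12), (-12, 5, 11), (11, 17, -6), (-6, 19, 8), (8, 13, -12), (-12, 11, 9), (9, 7, -14), … (16 more)
river cycle of g (length 26): (11, 5, -12), (-12, 19, 4), (4, 21, -7), (-7, 21, 4), (4, 19, -12), (-12, 5, 11), (11, 17, -6), (-6, 19, 8), (8, 13, -12), (-12, 11, 9), … (16 more)
cycles coincide ⇒ equivalent

yes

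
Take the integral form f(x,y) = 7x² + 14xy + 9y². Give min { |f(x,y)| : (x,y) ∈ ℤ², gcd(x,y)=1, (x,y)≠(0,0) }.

translate: b→0 (≡14 mod 14), so (7,14,9)→(7,0,2)
flip: (7,0,2)→(2,0,7)
reduced (well bottom): (2,0,7) with a≤c, −a<b≤a
well minimum = a = 2

2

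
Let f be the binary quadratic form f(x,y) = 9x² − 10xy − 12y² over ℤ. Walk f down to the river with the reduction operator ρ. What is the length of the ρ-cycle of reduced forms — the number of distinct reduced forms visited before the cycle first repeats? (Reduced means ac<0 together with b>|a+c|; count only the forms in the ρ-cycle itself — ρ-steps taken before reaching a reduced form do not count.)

D = 532, ⌊√D⌋ = 23
descent: ρ → (-12,10,9)  [lands on river]
river: ρ → (9,8,-13)
river: ρ → (-13,18,4)
river: ρ → (4,22,-3)
river: ρ → (-3,20,11)
river: ρ → (11,2,-12)
river: ρ → (-12,22,1)
river: ρ → (1,22,-12)
river: ρ → (-12,2,11)
river: ρ → (11,20,-3)
river: ρ → (-3,22,4)
river: ρ → (4,18,-13)
river: ρ → (-13,8,9)
river: ρ → (9,10,-12)
river: ρ → (-12,14,7)
river: ρ → (7,14,-12)
ρ-cycle length = 16 (tail of 1 descent step not counted)

16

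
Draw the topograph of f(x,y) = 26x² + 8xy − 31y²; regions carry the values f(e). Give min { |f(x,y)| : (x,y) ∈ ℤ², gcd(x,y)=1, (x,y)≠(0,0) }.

river: ρ → (-31,54,3)
river: ρ → (3,54,-31)
river: ρ → (-31,8,26)
river: ρ → (26,44,-13)
river: ρ → (-13,34,41)
river: ρ → (41,48,-6)
river: ρ → (-6,48,41)
river: ρ → (41,34,-13)
river: ρ → (-13,44,26)
river: ρ → (26,8,-31)
closes: descent 0, river 10
min |a| on river = 3

3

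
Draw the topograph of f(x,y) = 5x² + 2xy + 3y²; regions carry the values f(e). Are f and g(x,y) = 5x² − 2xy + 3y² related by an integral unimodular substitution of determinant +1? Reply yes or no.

D₁ = -56, D₂ = -56
f: flip: (5,2,3)→(3,-2,5)
f: reduced (well bottom): (3,-2,5) with a≤c, −a<b≤a
g: flip: (5,-2,3)→(3,2,5)
g: reduced (well bottom): (3,2,5) with a≤c, −a<b≤a
reduced forms (3, -2, 5) vs (3, 2, 5) ⇒ inequivalent

no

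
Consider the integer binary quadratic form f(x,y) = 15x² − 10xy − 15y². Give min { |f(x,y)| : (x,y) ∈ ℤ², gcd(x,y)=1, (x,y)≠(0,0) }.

descent: ρ → (-15,10,15)  [lands on river]
river: ρ → (15,20,-10)
river: ρ → (-10,20,15)
river: ρ → (15,10,-15)
river: ρ → (-15,20,10)
river: ρ → (10,20,-15)
closes: descent 1, river 6
min |a| on river = 10

10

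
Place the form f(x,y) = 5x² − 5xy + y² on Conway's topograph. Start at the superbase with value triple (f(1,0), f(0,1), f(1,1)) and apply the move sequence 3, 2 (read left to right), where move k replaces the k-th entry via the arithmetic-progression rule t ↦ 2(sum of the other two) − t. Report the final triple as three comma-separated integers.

start (5,1,1) = (f(1,0),f(0,1),f(1,1))
replace slot 3: 2·(5+1) − 1 = 11 → (5,1,11)
replace slot 2: 2·(5+11) − 1 = 31 → (5,31,11)

5,31,11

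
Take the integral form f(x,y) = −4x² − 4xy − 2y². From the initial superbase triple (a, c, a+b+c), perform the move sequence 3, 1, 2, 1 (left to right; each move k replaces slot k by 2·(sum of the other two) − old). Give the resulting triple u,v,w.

start (-4,-2,-10) = (f(1,0),f(0,1),f(1,1))
replace slot 3: 2·((-4)+(-2)) − (-10) = -2 → (-4,-2,-2)
replace slot 1: 2·((-2)+(-2)) − (-4) = -4 → (-4,-2,-2)
replace slot 2: 2·((-4)+(-2)) − (-2) = -10 → (-4,-10,-2)
replace slot 1: 2·((-10)+(-2)) − (-4) = -20 → (-20,-10,-2)

-20,-10,-2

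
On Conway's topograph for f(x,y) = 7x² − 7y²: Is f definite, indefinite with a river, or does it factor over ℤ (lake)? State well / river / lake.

D = b²−4ac = 0² − 4·7·(-7) = 196
D = 14² is a perfect square ⇒ form factors over ℤ ⇒ lakes

lake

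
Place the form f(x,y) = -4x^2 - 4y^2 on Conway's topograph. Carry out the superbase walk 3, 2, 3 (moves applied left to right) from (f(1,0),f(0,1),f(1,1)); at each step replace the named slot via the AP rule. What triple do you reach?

start (-4,-4,-8) = (f(1,0),f(0,1),f(1,1))
replace slot 3: 2·((-4)+(-4)) − (-8) = -8 → (-4,-4,-8)
replace slot 2: 2·((-4)+(-8)) − (-4) = -20 → (-4,-20,-8)
replace slot 3: 2·((-4)+(-20)) − (-8) = -40 → (-4,-20,-40)

-4,-20,-40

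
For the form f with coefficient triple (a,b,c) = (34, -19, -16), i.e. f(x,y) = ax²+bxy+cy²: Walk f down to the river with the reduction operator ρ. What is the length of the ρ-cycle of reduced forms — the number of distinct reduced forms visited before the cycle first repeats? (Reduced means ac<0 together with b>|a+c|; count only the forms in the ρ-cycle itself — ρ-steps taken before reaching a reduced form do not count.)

D = 2537, ⌊√D⌋ = 50
descent: ρ → (-16,19,34)  [lands on river]
river: ρ → (34,49,-1)
river: ρ → (-1,49,34)
river: ρ → (34,19,-16)
river: ρ → (-16,45,8)
river: ρ → (8,35,-41)
river: ρ → (-41,47,2)
river: ρ → (2,49,-17)
river: ρ → (-17,19,32)
river: ρ → (32,45,-4)
river: ρ → (-4,43,43)
river: ρ → (43,43,-4)
river: ρ → (-4,45,32)
river: ρ → (32,19,-17)
river: ρ → (-17,49,2)
river: ρ → (2,47,-41)
river: ρ → (-41,35,8)
river: ρ → (8,45,-16)
ρ-cycle length = 18 (tail of 1 descent step not counted)

18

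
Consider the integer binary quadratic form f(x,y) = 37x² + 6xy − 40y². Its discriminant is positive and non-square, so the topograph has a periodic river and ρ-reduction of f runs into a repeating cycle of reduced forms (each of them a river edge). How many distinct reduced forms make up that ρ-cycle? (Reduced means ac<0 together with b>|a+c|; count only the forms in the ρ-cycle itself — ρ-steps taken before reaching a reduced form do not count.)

D = 5956, ⌊√D⌋ = 77
river: ρ → (-40,74,3)
river: ρ → (3,76,-15)
river: ρ → (-15,74,8)
river: ρ → (8,70,-33)
river: ρ → (-33,62,16)
river: ρ → (16,66,-25)
river: ρ → (-25,34,48)
river: ρ → (48,62,-11)
river: ρ → (-11,70,24)
river: ρ → (24,74,-5)
river: ρ → (-5,76,9)
river: ρ → (9,68,-37)
river: ρ → (-37,6,40)
river: ρ → (40,74,-3)
river: ρ → (-3,76,15)
river: ρ → (15,74,-8)
river: ρ → (-8,70,33)
river: ρ → (33,62,-16)
river: ρ → (-16,66,25)
river: ρ → (25,34,-48)
river: ρ → (-48,62,11)
river: ρ → (11,70,-24)
river: ρ → (-24,74,5)
river: ρ → (5,76,-9)
river: ρ → (-9,68,37)
river: ρ → (37,6,-40)
ρ-cycle length = 26 (tail of 0 descent steps not counted)

26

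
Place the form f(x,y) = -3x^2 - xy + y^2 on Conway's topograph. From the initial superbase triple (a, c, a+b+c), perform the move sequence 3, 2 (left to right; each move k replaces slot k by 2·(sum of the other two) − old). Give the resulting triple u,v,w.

start (-3,1,-3) = (f(1,0),f(0,1),f(1,1))
replace slot 3: 2·((-3)+1) − (-3) = -1 → (-3,1,-1)
replace slot 2: 2·((-3)+(-1)) − 1 = -9 → (-3,-9,-1)

-3,-9,-1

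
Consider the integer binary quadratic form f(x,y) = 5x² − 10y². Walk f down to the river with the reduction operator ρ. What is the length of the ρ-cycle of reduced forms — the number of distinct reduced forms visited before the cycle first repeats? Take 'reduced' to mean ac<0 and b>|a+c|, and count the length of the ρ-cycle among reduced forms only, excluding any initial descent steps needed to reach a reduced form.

D = 200, ⌊√D⌋ = 14
descent: ρ → (-10,0,5)
descent: ρ → (5,10,-5)  [lands on river]
river: ρ → (-5,10,5)
ρ-cycle length = 2 (tail of 2 descent steps not counted)

2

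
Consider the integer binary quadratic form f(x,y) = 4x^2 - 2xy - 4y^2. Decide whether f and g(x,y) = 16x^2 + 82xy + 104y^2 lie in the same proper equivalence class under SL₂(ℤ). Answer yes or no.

D₁ = 68, D₂ = 68
river cycle of f (length 6): (-4, 2, 4), (4, 6, -2), (-2, 6, 4), (4, 2, -4), (-4, 6, 2), (2, 6, -4)
river cycle of g (length 6): (2, 6, -4), (-4, 2, 4), (4, 6, -2), (-2, 6, 4), (4, 2, -4), (-4, 6, 2)
cycles coincide ⇒ equivalent

yes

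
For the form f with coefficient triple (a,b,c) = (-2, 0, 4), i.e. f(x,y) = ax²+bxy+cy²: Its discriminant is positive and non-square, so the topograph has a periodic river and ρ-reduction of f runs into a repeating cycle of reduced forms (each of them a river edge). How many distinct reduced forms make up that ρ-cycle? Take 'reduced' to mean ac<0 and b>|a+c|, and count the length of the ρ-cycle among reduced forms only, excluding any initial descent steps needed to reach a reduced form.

D = 32, ⌊√D⌋ = 5
descent: ρ → (4,0,-2)
descent: ρ → (-2,4,2)  [lands on river]
river: ρ → (2,4,-2)
ρ-cycle length = 2 (tail of 2 descent steps not counted)

2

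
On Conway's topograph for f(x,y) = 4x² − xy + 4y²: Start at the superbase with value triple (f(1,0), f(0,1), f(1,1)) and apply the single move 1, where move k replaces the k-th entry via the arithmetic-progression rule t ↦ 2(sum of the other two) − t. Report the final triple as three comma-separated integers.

start (4,4,7) = (f(1,0),f(0,1),f(1,1))
replace slot 1: 2·(4+7) − 4 = 18 → (18,4,7)

18,4,7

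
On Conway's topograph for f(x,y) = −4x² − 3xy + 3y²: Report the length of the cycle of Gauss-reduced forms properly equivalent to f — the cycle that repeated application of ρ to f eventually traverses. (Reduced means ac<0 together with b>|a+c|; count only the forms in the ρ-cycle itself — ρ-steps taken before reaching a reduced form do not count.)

D = 57, ⌊√D⌋ = 7
descent: ρ → (3,3,-4)  [lands on river]
river: ρ → (-4,5,2)
river: ρ → (2,7,-1)
river: ρ → (-1,7,2)
river: ρ → (2,5,-4)
river: ρ → (-4,3,3)
ρ-cycle length = 6 (tail of 1 descent step not counted)

6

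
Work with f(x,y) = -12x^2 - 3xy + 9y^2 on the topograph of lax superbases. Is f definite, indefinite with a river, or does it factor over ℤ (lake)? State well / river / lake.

D = b²−4ac = (-3)² − 4·(-12)·9 = 441
D = 21² is a perfect square ⇒ form factors over ℤ ⇒ lakes

lake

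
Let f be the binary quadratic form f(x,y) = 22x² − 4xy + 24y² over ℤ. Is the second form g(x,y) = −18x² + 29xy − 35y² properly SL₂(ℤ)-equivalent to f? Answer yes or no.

D₁ = -2096, D₂ = -1679
discriminants differ ⇒ not SL₂(ℤ)-equivalent

no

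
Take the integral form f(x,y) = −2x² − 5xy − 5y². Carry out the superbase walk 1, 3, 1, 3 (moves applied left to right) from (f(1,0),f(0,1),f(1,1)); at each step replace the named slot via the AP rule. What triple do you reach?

start (-2,-5,-12) = (f(1,0),f(0,1),f(1,1))
replace slot 1: 2·((-5)+(-12)) − (-2) = -32 → (-32,-5,-12)
replace slot 3: 2·((-32)+(-5)) − (-12) = -62 → (-32,-5,-62)
replace slot 1: 2·((-5)+(-62)) − (-32) = -102 → (-102,-5,-62)
replace slot 3: 2·((-102)+(-5)) − (-62) = -152 → (-102,-5,-152)

-102,-5,-152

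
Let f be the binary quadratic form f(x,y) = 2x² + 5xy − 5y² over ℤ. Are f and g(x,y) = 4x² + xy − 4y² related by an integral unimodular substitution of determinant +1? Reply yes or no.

D₁ = 65, D₂ = 65
river cycle of f (length 6): (-5, 5, 2), (2, 7, -2), (-2, 5, 5), (5, 5, -2), (-2, 7, 2), (2, 5, -5)
river cycle of g (length 6): (-4, 7, 1), (1, 7, -4), (-4, 1, 4), (4, 7, -1), (-1, 7, 4), (4, 1, -4)
cycles differ ⇒ inequivalent

no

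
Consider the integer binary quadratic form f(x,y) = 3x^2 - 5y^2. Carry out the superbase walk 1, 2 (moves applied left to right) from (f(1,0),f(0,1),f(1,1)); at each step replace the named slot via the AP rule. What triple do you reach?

start (3,-5,-2) = (f(1,0),f(0,1),f(1,1))
replace slot 1: 2·((-5)+(-2)) − 3 = -17 → (-17,-5,-2)
replace slot 2: 2·((-17)+(-2)) − (-5) = -33 → (-17,-33,-2)

-17,-33,-2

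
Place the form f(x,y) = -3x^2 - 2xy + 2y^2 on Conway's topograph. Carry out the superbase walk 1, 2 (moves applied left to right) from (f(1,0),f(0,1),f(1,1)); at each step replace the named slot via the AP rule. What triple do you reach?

start (-3,2,-3) = (f(1,0),f(0,1),f(1,1))
replace slot 1: 2·(2+(-3)) − (-3) = 1 → (1,2,-3)
replace slot 2: 2·(1+(-3)) − 2 = -6 → (1,-6,-3)

1,-6,-3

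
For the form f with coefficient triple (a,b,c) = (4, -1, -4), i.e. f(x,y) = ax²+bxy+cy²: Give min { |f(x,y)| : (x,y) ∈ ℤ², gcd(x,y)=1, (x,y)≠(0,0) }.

descent: ρ → (-4,1,4)  [lands on river]
river: ρ → (4,7,-1)
river: ρ → (-1,7,4)
river: ρ → (4,1,-4)
river: ρ → (-4,7,1)
river: ρ → (1,7,-4)
closes: descent 1, river 6
min |a| on river = 1

1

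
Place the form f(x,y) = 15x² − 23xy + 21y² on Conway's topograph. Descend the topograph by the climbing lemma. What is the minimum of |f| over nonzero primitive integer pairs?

translate: b→7 (≡-23 mod 30), so (15,-23,21)→(15,7,13)
flip: (15,7,13)→(13,-7,15)
reduced (well bottom): (13,-7,15) with a≤c, −a<b≤a
well minimum = a = 13

13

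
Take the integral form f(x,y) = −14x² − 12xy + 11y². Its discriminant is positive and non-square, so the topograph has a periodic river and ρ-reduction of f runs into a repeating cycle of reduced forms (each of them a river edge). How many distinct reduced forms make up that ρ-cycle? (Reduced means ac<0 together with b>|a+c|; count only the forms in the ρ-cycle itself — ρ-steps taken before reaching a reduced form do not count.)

D = 760, ⌊√D⌋ = 27
descent: ρ → (11,12,-14)  [lands on river]
river: ρ → (-14,16,9)
river: ρ → (9,20,-10)
river: ρ → (-10,20,9)
river: ρ → (9,16,-14)
river: ρ → (-14,12,11)
river: ρ → (11,10,-15)
river: ρ → (-15,20,6)
river: ρ → (6,16,-21)
river: ρ → (-21,26,1)
river: ρ → (1,26,-21)
river: ρ → (-21,16,6)
river: ρ → (6,20,-15)
river: ρ → (-15,10,11)
ρ-cycle length = 14 (tail of 1 descent step not counted)

14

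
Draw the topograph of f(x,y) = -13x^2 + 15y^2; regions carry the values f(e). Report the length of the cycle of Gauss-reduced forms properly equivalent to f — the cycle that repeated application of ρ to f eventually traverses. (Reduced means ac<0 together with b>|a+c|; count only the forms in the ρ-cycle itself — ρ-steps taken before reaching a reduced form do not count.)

D = 780, ⌊√D⌋ = 27
descent: ρ → (15,0,-13)
descent: ρ → (-13,26,2)  [lands on river]
river: ρ → (2,26,-13)
ρ-cycle length = 2 (tail of 2 descent steps not counted)

2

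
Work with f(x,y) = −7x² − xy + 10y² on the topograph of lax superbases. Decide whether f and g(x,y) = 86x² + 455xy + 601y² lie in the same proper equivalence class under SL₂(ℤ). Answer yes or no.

D₁ = 281, D₂ = 281
river cycle of f (length 30): (-7, 13, 4), (4, 11, -10), (-10, 9, 5), (5, 11, -8), (-8, 5, 8), (8, 11, -5), (-5, 9, 10), (10, 11, -4), (-4, 13, 7), (7, 15, -2), … (20 more)
river cycle of g (length 30): (-7, 13, 4), (4, 11, -10), (-10, 9, 5), (5, 11, -8), (-8, 5, 8), (8, 11, -5), (-5, 9, 10), (10, 11, -4), (-4, 13, 7), (7, 15, -2), … (20 more)
cycles coincide ⇒ equivalent

yes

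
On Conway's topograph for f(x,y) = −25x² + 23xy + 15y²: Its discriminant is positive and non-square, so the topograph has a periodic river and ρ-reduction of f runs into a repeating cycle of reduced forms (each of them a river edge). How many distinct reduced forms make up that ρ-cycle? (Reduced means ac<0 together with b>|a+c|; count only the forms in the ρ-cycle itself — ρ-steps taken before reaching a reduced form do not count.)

D = 2029, ⌊√D⌋ = 45
river: ρ → (15,37,-11)
river: ρ → (-11,29,27)
river: ρ → (27,25,-13)
river: ρ → (-13,27,25)
river: ρ → (25,23,-15)
river: ρ → (-15,37,11)
river: ρ → (11,29,-27)
river: ρ → (-27,25,13)
river: ρ → (13,27,-25)
river: ρ → (-25,23,15)
ρ-cycle length = 10 (tail of 0 descent steps not counted)

10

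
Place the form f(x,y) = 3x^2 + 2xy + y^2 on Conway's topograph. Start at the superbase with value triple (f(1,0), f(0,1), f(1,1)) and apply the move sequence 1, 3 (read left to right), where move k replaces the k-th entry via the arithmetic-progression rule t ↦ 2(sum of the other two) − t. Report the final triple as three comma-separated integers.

start (3,1,6) = (f(1,0),f(0,1),f(1,1))
replace slot 1: 2·(1+6) − 3 = 11 → (11,1,6)
replace slot 3: 2·(11+1) − 6 = 18 → (11,1,18)

11,1,18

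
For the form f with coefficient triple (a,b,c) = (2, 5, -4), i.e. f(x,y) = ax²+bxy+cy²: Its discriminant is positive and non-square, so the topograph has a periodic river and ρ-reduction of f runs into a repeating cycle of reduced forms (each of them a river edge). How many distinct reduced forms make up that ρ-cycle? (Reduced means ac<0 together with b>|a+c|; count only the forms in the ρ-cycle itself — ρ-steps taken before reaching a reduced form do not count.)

D = 57, ⌊√D⌋ = 7
river: ρ → (-4,3,3)
river: ρ → (3,3,-4)
river: ρ → (-4,5,2)
river: ρ → (2,7,-1)
river: ρ → (-1,7,2)
river: ρ → (2,5,-4)
ρ-cycle length = 6 (tail of 0 descent steps not counted)

6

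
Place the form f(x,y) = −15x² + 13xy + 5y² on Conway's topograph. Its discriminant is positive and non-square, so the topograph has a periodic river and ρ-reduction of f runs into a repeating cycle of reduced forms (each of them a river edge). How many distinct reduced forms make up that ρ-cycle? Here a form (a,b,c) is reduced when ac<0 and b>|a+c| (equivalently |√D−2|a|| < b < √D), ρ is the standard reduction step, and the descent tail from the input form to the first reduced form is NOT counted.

D = 469, ⌊√D⌋ = 21
river: ρ → (5,17,-9)
river: ρ → (-9,19,3)
river: ρ → (3,17,-15)
river: ρ → (-15,13,5)
ρ-cycle length = 4 (tail of 0 descent steps not counted)

4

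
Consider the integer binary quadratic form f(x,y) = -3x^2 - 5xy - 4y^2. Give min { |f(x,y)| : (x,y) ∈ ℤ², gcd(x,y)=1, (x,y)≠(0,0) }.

translate: b→-1 (≡5 mod 6), so (3,5,4)→(3,-1,2)
flip: (3,-1,2)→(2,1,3)
reduced (well bottom): (2,1,3) with a≤c, −a<b≤a
well minimum |f| = |-2| = 2 (negative-definite)

2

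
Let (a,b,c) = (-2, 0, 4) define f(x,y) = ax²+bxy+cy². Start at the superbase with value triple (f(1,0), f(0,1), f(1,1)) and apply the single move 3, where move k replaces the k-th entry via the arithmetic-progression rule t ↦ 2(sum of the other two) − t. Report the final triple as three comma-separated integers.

start (-2,4,2) = (f(1,0),f(0,1),f(1,1))
replace slot 3: 2·((-2)+4) − 2 = 2 → (-2,4,2)

-2,4,2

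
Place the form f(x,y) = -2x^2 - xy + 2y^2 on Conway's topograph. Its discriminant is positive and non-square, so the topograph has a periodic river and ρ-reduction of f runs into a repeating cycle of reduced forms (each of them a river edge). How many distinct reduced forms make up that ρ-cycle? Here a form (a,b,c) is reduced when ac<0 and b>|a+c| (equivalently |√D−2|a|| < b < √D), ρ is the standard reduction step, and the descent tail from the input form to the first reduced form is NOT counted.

D = 17, ⌊√D⌋ = 4
descent: ρ → (2,1,-2)  [lands on river]
river: ρ → (-2,3,1)
river: ρ → (1,3,-2)
river: ρ → (-2,1,2)
river: ρ → (2,3,-1)
river: ρ → (-1,3,2)
ρ-cycle length = 6 (tail of 1 descent step not counted)

6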